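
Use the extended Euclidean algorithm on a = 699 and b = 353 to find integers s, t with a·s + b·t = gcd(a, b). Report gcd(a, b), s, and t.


Euclidean algorithm on (699, 353) — divide until remainder is 0:
  699 = 1 · 353 + 346
  353 = 1 · 346 + 7
  346 = 49 · 7 + 3
  7 = 2 · 3 + 1
  3 = 3 · 1 + 0
gcd(699, 353) = 1.
Track Bezout coefficients alongside the remainders: start with r₀ = 699 = a·1 + b·0 (s = 1, t = 0) and r₁ = 353 = a·0 + b·1 (s = 0, t = 1); each new remainder r_{k+1} = r_{k-1} − q_k·r_k inherits s_{k+1} = s_{k-1} − q_k·s_k, t_{k+1} = t_{k-1} − q_k·t_k, so r_k = a·s_k + b·t_k at every step:
  q = 1: r = 346, s = 1 − 1·0 = 1, t = 0 − 1·1 = -1  (check: 699·1 + 353·(-1) = 346)
  q = 1: r = 7, s = 0 − 1·1 = -1, t = 1 − 1·(-1) = 2  (check: 699·(-1) + 353·2 = 7)
  q = 49: r = 3, s = 1 − 49·(-1) = 50, t = -1 − 49·2 = -99  (check: 699·50 + 353·(-99) = 3)
  q = 2: r = 1, s = -1 − 2·50 = -101, t = 2 − 2·(-99) = 200  (check: 699·(-101) + 353·200 = 1)
The row with r = 1 (the gcd) gives the Bezout coefficients s = -101, t = 200.
Result: 699 · (-101) + 353 · (200) = 1.

gcd(699, 353) = 1; s = -101, t = 200 (check: 699·(-101) + 353·200 = 1).


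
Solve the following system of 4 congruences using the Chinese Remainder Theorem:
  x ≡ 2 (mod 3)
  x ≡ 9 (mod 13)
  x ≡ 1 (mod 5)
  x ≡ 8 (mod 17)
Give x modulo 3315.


Product of moduli M = 3 · 13 · 5 · 17 = 3315.
Merge one congruence at a time:
  Start: x ≡ 2 (mod 3).
  Combine with x ≡ 9 (mod 13); new modulus lcm = 39.
    Write x = 2 + 3·t and substitute into x ≡ 9 (mod 13): 3·t ≡ 9 − 2 = 7 (mod 13).
    The inverse of 3 mod 13 is 9 (since 3·9 = 27 = 2·13 + 1), so t ≡ 9·7 = 63 ≡ 11 (mod 13).
    Then x = 2 + 3·11 = 35, valid modulo lcm(3, 13) = 39: x ≡ 35 (mod 39).
  Combine with x ≡ 1 (mod 5); new modulus lcm = 195.
    Write x = 35 + 39·t and substitute into x ≡ 1 (mod 5): 39·t ≡ 1 − 35 = -34 (mod 5).
    Reduce coefficients mod 5: 4·t ≡ 1 (mod 5).
    The inverse of 4 mod 5 is 4 (since 4·4 = 16 = 3·5 + 1), so t ≡ 4·1 = 4 ≡ 4 (mod 5).
    Then x = 35 + 39·4 = 191, valid modulo lcm(39, 5) = 195: x ≡ 191 (mod 195).
  Combine with x ≡ 8 (mod 17); new modulus lcm = 3315.
    Write x = 191 + 195·t and substitute into x ≡ 8 (mod 17): 195·t ≡ 8 − 191 = -183 (mod 17).
    Reduce coefficients mod 17: 8·t ≡ 4 (mod 17).
    The inverse of 8 mod 17 is 15 (since 8·15 = 120 = 7·17 + 1), so t ≡ 15·4 = 60 ≡ 9 (mod 17).
    Then x = 191 + 195·9 = 1946, valid modulo lcm(195, 17) = 3315: x ≡ 1946 (mod 3315).
Verify against each original: 1946 mod 3 = 2, 1946 mod 13 = 9, 1946 mod 5 = 1, 1946 mod 17 = 8.

x ≡ 1946 (mod 3315).


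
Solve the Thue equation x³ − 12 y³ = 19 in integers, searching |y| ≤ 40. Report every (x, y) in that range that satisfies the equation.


The equation is x³ - 12y³ = 19. For fixed y, x³ = 12·y³ + 19, so a solution requires the RHS to be a perfect cube.
Strategy: iterate y from -40 to 40, compute RHS = 12·y³ + 19, and check whether it is a (positive or negative) perfect cube.
Check small values of y:
  y = 0: RHS = 19 is not a perfect cube.
  y = 1: RHS = 31 is not a perfect cube.
  y = -1: RHS = 7 is not a perfect cube.
  y = 2: RHS = 115 is not a perfect cube.
  y = -2: RHS = -77 is not a perfect cube.
  y = 3: RHS = 343 = (7)³ ⇒ x = 7 works.
  y = -3: RHS = -305 is not a perfect cube.
Continuing the search up to |y| = 40 finds no further solutions beyond those listed.
Collected solutions: (7, 3).

Solutions (with |y| ≤ 40): (7, 3).


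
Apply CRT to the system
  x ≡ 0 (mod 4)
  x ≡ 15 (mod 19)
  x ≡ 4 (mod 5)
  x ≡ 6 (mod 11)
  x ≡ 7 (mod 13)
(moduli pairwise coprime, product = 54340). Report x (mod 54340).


Product of moduli M = 4 · 19 · 5 · 11 · 13 = 54340.
Merge one congruence at a time:
  Start: x ≡ 0 (mod 4).
  Combine with x ≡ 15 (mod 19); new modulus lcm = 76.
    Write x = 0 + 4·t and substitute into x ≡ 15 (mod 19): 4·t ≡ 15 − 0 = 15 (mod 19).
    The inverse of 4 mod 19 is 5 (since 4·5 = 20 = 1·19 + 1), so t ≡ 5·15 = 75 ≡ 18 (mod 19).
    Then x = 0 + 4·18 = 72, valid modulo lcm(4, 19) = 76: x ≡ 72 (mod 76).
  Combine with x ≡ 4 (mod 5); new modulus lcm = 380.
    Write x = 72 + 76·t and substitute into x ≡ 4 (mod 5): 76·t ≡ 4 − 72 = -68 (mod 5).
    Reduce coefficients mod 5: 1·t ≡ 2 (mod 5).
    So t ≡ 2 (mod 5).
    Then x = 72 + 76·2 = 224, valid modulo lcm(76, 5) = 380: x ≡ 224 (mod 380).
  Combine with x ≡ 6 (mod 11); new modulus lcm = 4180.
    Write x = 224 + 380·t and substitute into x ≡ 6 (mod 11): 380·t ≡ 6 − 224 = -218 (mod 11).
    Reduce coefficients mod 11: 6·t ≡ 2 (mod 11).
    The inverse of 6 mod 11 is 2 (since 6·2 = 12 = 1·11 + 1), so t ≡ 2·2 = 4 ≡ 4 (mod 11).
    Then x = 224 + 380·4 = 1744, valid modulo lcm(380, 11) = 4180: x ≡ 1744 (mod 4180).
  Combine with x ≡ 7 (mod 13); new modulus lcm = 54340.
    Write x = 1744 + 4180·t and substitute into x ≡ 7 (mod 13): 4180·t ≡ 7 − 1744 = -1737 (mod 13).
    Reduce coefficients mod 13: 7·t ≡ 5 (mod 13).
    The inverse of 7 mod 13 is 2 (since 7·2 = 14 = 1·13 + 1), so t ≡ 2·5 = 10 ≡ 10 (mod 13).
    Then x = 1744 + 4180·10 = 43544, valid modulo lcm(4180, 13) = 54340: x ≡ 43544 (mod 54340).
Verify against each original: 43544 mod 4 = 0, 43544 mod 19 = 15, 43544 mod 5 = 4, 43544 mod 11 = 6, 43544 mod 13 = 7.

x ≡ 43544 (mod 54340).


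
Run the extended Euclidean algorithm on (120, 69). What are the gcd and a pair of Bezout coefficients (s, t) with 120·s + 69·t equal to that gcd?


Euclidean algorithm on (120, 69) — divide until remainder is 0:
  120 = 1 · 69 + 51
  69 = 1 · 51 + 18
  51 = 2 · 18 + 15
  18 = 1 · 15 + 3
  15 = 5 · 3 + 0
gcd(120, 69) = 3.
Track Bezout coefficients alongside the remainders: start with r₀ = 120 = a·1 + b·0 (s = 1, t = 0) and r₁ = 69 = a·0 + b·1 (s = 0, t = 1); each new remainder r_{k+1} = r_{k-1} − q_k·r_k inherits s_{k+1} = s_{k-1} − q_k·s_k, t_{k+1} = t_{k-1} − q_k·t_k, so r_k = a·s_k + b·t_k at every step:
  q = 1: r = 51, s = 1 − 1·0 = 1, t = 0 − 1·1 = -1  (check: 120·1 + 69·(-1) = 51)
  q = 1: r = 18, s = 0 − 1·1 = -1, t = 1 − 1·(-1) = 2  (check: 120·(-1) + 69·2 = 18)
  q = 2: r = 15, s = 1 − 2·(-1) = 3, t = -1 − 2·2 = -5  (check: 120·3 + 69·(-5) = 15)
  q = 1: r = 3, s = -1 − 1·3 = -4, t = 2 − 1·(-5) = 7  (check: 120·(-4) + 69·7 = 3)
The row with r = 3 (the gcd) gives the Bezout coefficients s = -4, t = 7.
Result: 120 · (-4) + 69 · (7) = 3.

gcd(120, 69) = 3; s = -4, t = 7 (check: 120·(-4) + 69·7 = 3).


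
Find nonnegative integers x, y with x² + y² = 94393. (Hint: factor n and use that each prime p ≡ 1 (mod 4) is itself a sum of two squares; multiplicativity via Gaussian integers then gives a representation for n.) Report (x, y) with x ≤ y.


Step 1: Factor n = 94393 = 13 · 53 · 137.
Step 2: Check the mod-4 condition on each prime factor: 13 ≡ 1 (mod 4), exponent 1; 53 ≡ 1 (mod 4), exponent 1; 137 ≡ 1 (mod 4), exponent 1.
All primes ≡ 3 (mod 4) appear to even exponent (or don't appear), so by the two-squares theorem n IS expressible as a sum of two squares.
Step 3: Build a representation. Here n = 13 · 53 · 137 is a product of primes ≡ 1 (mod 4). Each prime p ≡ 1 (mod 4) is itself a sum of two squares; find a² by testing p − a² for a perfect square:
  13: 13 − 1² = 12, 13 − 2² = 9 = 3² ⇒ 13 = 2² + 3².
  53: 53 − 1² = 52, 53 − 2² = 49 = 7² ⇒ 53 = 2² + 7².
  137: 137 − 1² = 136, 137 − 2² = 133, 137 − 3² = 128, 137 − 4² = 121 = 11² ⇒ 137 = 4² + 11².
  Combine using the Brahmagupta–Fibonacci identity (a² + b²)(c² + d²) = (ac − bd)² + (ad + bc)² = (ac + bd)² + (ad − bc)²:
  13 · 53 = 689: from (2² + 3²)(2² + 7²), take (2·2 − 3·7, 2·7 + 3·2) = (4 − 21, 14 + 6) = (-17, 20); dropping signs (only squares matter) gives (17, 20); check 17² + 20² = 289 + 400 = 689 ✓.
  689 · 137 = 94393: from (17² + 20²)(4² + 11²), take (17·4 − 20·11, 17·11 + 20·4) = (68 − 220, 187 + 80) = (-152, 267); dropping signs (only squares matter) gives (152, 267); check 152² + 267² = 23104 + 71289 = 94393 ✓.
Step 4: Order so x ≤ y and verify: 152² + 267² = 23104 + 71289 = 94393 = n. ✓

n = 94393 = 152² + 267² (one valid representation with x ≤ y).


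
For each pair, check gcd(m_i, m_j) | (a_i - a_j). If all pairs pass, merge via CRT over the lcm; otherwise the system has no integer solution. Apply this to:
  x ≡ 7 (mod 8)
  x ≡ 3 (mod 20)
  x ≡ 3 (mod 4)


Moduli 8, 20, 4 are not pairwise coprime, so CRT works modulo lcm(m_i) when all pairwise compatibility conditions hold.
Pairwise compatibility: gcd(m_i, m_j) must divide a_i - a_j for every pair.
Merge one congruence at a time:
  Start: x ≡ 7 (mod 8).
  Combine with x ≡ 3 (mod 20): gcd(8, 20) = 4; 3 - 7 = -4, which IS divisible by 4, so compatible.
    Write x = 7 + 8·t and substitute into x ≡ 3 (mod 20): 8·t ≡ 3 − 7 = -4 (mod 20).
    Divide the congruence (and modulus) by g = 4: 2·t ≡ -1 (mod 5).
    Reduce coefficients mod 5: 2·t ≡ 4 (mod 5).
    The inverse of 2 mod 5 is 3 (since 2·3 = 6 = 1·5 + 1), so t ≡ 3·4 = 12 ≡ 2 (mod 5).
    Then x = 7 + 8·2 = 23, valid modulo lcm(8, 20) = 40: x ≡ 23 (mod 40).
  Combine with x ≡ 3 (mod 4): gcd(40, 4) = 4; 3 - 23 = -20, which IS divisible by 4, so compatible.
    Write x = 23 + 40·t and substitute into x ≡ 3 (mod 4): 40·t ≡ 3 − 23 = -20 (mod 4).
    Divide the congruence (and modulus) by g = 4: 10·t ≡ -5 (mod 1).
    Modulo 1 every t works; take t = 0.
    Then x = 23 + 40·0 = 23, valid modulo lcm(40, 4) = 40: x ≡ 23 (mod 40).
Verify: 23 mod 8 = 7, 23 mod 20 = 3, 23 mod 4 = 3.

x ≡ 23 (mod 40).


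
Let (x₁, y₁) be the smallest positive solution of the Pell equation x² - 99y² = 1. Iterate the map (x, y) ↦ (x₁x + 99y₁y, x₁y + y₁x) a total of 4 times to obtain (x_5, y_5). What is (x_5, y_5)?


Step 1: Find the fundamental solution (x₁, y₁) of x² - 99y² = 1.
  Expand √99 as a continued fraction. a₀ = ⌊√99⌋ = 9; iterate m_{k+1} = d_k·a_k − m_k, d_{k+1} = (99 − m_{k+1}²)/d_k, a_{k+1} = ⌊(a₀ + m_{k+1})/d_{k+1}⌋ (starting m₀ = 0, d₀ = 1), with convergents p_k = a_k·p_{k-1} + p_{k-2}, q_k = a_k·q_{k-1} + q_{k-2} (p₋₁ = 1, q₋₁ = 0):
  k = 0: a₀ = 9; p₀/q₀ = 9/1; p₀² − 99·q₀² = 81 − 99 = -18.
  k = 1: m = 9, d = 18, a = ⌊(9 + 9)/18⌋ = 1; p/q = (1·9 + 1)/(1·1 + 0) = 10/1; p² − 99·q² = 100 − 99 = 1.
  The first convergent with p² − 99·q² = 1 gives the fundamental solution (x₁, y₁) = (10, 1).
Step 2: Apply the recurrence (x_{n+1}, y_{n+1}) = (x₁x_n + 99y₁y_n, x₁y_n + y₁x_n) repeatedly.
  From (x_1, y_1) = (10, 1): x_2 = 10·10 + 99·1·1 = 199; y_2 = 10·1 + 1·10 = 20.
  From (x_2, y_2) = (199, 20): x_3 = 10·199 + 99·1·20 = 3970; y_3 = 10·20 + 1·199 = 399.
  From (x_3, y_3) = (3970, 399): x_4 = 10·3970 + 99·1·399 = 79201; y_4 = 10·399 + 1·3970 = 7960.
  From (x_4, y_4) = (79201, 7960): x_5 = 10·79201 + 99·1·7960 = 1580050; y_5 = 10·7960 + 1·79201 = 158801.
Step 3: Verify x_5² - 99·y_5² = 2496558002500 - 2496558002499 = 1 (should be 1). ✓

(x_1, y_1) = (10, 1); (x_5, y_5) = (1580050, 158801).


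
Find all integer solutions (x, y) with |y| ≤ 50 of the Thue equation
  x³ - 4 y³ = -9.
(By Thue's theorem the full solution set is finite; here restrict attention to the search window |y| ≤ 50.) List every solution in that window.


The equation is x³ - 4y³ = -9. For fixed y, x³ = 4·y³ − 9, so a solution requires the RHS to be a perfect cube.
Strategy: iterate y from -50 to 50, compute RHS = 4·y³ − 9, and check whether it is a (positive or negative) perfect cube.
Check small values of y:
  y = 0: RHS = -9 is not a perfect cube.
  y = 1: RHS = -5 is not a perfect cube.
  y = -1: RHS = -13 is not a perfect cube.
  y = 2: RHS = 23 is not a perfect cube.
  y = -2: RHS = -41 is not a perfect cube.
  y = 3: RHS = 99 is not a perfect cube.
  y = -3: RHS = -117 is not a perfect cube.
Continuing the search up to |y| = 50 finds no solutions either.
No (x, y) in the scanned range satisfies the equation.

No integer solutions with |y| ≤ 50.


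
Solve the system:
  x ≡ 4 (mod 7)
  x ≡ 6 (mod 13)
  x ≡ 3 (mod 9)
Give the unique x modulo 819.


Moduli 7, 13, 9 are pairwise coprime; by CRT there is a unique solution modulo M = 7 · 13 · 9 = 819.
Solve pairwise, accumulating the modulus:
  Start with x ≡ 4 (mod 7).
  Combine with x ≡ 6 (mod 13): since gcd(7, 13) = 1, we get a unique residue mod 91.
    Write x = 4 + 7·t and substitute into x ≡ 6 (mod 13): 7·t ≡ 6 − 4 = 2 (mod 13).
    The inverse of 7 mod 13 is 2 (since 7·2 = 14 = 1·13 + 1), so t ≡ 2·2 = 4 ≡ 4 (mod 13).
    Then x = 4 + 7·4 = 32, valid modulo lcm(7, 13) = 91: x ≡ 32 (mod 91).
  Combine with x ≡ 3 (mod 9): since gcd(91, 9) = 1, we get a unique residue mod 819.
    Write x = 32 + 91·t and substitute into x ≡ 3 (mod 9): 91·t ≡ 3 − 32 = -29 (mod 9).
    Reduce coefficients mod 9: 1·t ≡ 7 (mod 9).
    So t ≡ 7 (mod 9).
    Then x = 32 + 91·7 = 669, valid modulo lcm(91, 9) = 819: x ≡ 669 (mod 819).
Verify: 669 mod 7 = 4 ✓, 669 mod 13 = 6 ✓, 669 mod 9 = 3 ✓.

x ≡ 669 (mod 819).


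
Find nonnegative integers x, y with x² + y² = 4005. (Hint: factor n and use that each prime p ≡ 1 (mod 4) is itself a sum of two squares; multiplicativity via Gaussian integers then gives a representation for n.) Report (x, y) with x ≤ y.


Step 1: Factor n = 4005 = 3^2 · 5 · 89.
Step 2: Check the mod-4 condition on each prime factor: 3 ≡ 3 (mod 4), exponent 2 (must be even); 5 ≡ 1 (mod 4), exponent 1; 89 ≡ 1 (mod 4), exponent 1.
All primes ≡ 3 (mod 4) appear to even exponent (or don't appear), so by the two-squares theorem n IS expressible as a sum of two squares.
Step 3: Build a representation. Group n = k² · m with k = 3 and m = 5 · 89 = 445 (a product of primes ≡ 1 (mod 4)); a representation of m scales to one of n via (k·x)² + (k·y)² = k²(x² + y²). Each prime p ≡ 1 (mod 4) is itself a sum of two squares; find a² by testing p − a² for a perfect square:
  5: 5 − 1² = 4 = 2² ⇒ 5 = 1² + 2².
  89: 89 − 1² = 88, 89 − 2² = 85, 89 − 3² = 80, 89 − 4² = 73, 89 − 5² = 64 = 8² ⇒ 89 = 5² + 8².
  Combine using the Brahmagupta–Fibonacci identity (a² + b²)(c² + d²) = (ac − bd)² + (ad + bc)² = (ac + bd)² + (ad − bc)²:
  5 · 89 = 445: from (1² + 2²)(5² + 8²), take (1·5 − 2·8, 1·8 + 2·5) = (5 − 16, 8 + 10) = (-11, 18); dropping signs (only squares matter) gives (11, 18); check 11² + 18² = 121 + 324 = 445 ✓.
  Scale by k = 3: (3·11, 3·18) = (33, 54).
Step 4: Order so x ≤ y and verify: 33² + 54² = 1089 + 2916 = 4005 = n. ✓

n = 4005 = 33² + 54² (one valid representation with x ≤ y).


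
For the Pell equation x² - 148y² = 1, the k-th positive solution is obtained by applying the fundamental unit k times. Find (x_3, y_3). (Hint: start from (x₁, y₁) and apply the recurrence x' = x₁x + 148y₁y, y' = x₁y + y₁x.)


Step 1: Find the fundamental solution (x₁, y₁) of x² - 148y² = 1.
  Expand √148 as a continued fraction. a₀ = ⌊√148⌋ = 12; iterate m_{k+1} = d_k·a_k − m_k, d_{k+1} = (148 − m_{k+1}²)/d_k, a_{k+1} = ⌊(a₀ + m_{k+1})/d_{k+1}⌋ (starting m₀ = 0, d₀ = 1), with convergents p_k = a_k·p_{k-1} + p_{k-2}, q_k = a_k·q_{k-1} + q_{k-2} (p₋₁ = 1, q₋₁ = 0):
  k = 0: a₀ = 12; p₀/q₀ = 12/1; p₀² − 148·q₀² = 144 − 148 = -4.
  k = 1: m = 12, d = 4, a = ⌊(12 + 12)/4⌋ = 6; p/q = (6·12 + 1)/(6·1 + 0) = 73/6; p² − 148·q² = 5329 − 5328 = 1.
  The first convergent with p² − 148·q² = 1 gives the fundamental solution (x₁, y₁) = (73, 6).
Step 2: Apply the recurrence (x_{n+1}, y_{n+1}) = (x₁x_n + 148y₁y_n, x₁y_n + y₁x_n) repeatedly.
  From (x_1, y_1) = (73, 6): x_2 = 73·73 + 148·6·6 = 10657; y_2 = 73·6 + 6·73 = 876.
  From (x_2, y_2) = (10657, 876): x_3 = 73·10657 + 148·6·876 = 1555849; y_3 = 73·876 + 6·10657 = 127890.
Step 3: Verify x_3² - 148·y_3² = 2420666110801 - 2420666110800 = 1 (should be 1). ✓

(x_1, y_1) = (73, 6); (x_3, y_3) = (1555849, 127890).


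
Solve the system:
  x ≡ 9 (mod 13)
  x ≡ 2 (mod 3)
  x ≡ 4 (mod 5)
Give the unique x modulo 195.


Moduli 13, 3, 5 are pairwise coprime; by CRT there is a unique solution modulo M = 13 · 3 · 5 = 195.
Solve pairwise, accumulating the modulus:
  Start with x ≡ 9 (mod 13).
  Combine with x ≡ 2 (mod 3): since gcd(13, 3) = 1, we get a unique residue mod 39.
    Write x = 9 + 13·t and substitute into x ≡ 2 (mod 3): 13·t ≡ 2 − 9 = -7 (mod 3).
    Reduce coefficients mod 3: 1·t ≡ 2 (mod 3).
    So t ≡ 2 (mod 3).
    Then x = 9 + 13·2 = 35, valid modulo lcm(13, 3) = 39: x ≡ 35 (mod 39).
  Combine with x ≡ 4 (mod 5): since gcd(39, 5) = 1, we get a unique residue mod 195.
    Write x = 35 + 39·t and substitute into x ≡ 4 (mod 5): 39·t ≡ 4 − 35 = -31 (mod 5).
    Reduce coefficients mod 5: 4·t ≡ 4 (mod 5).
    The inverse of 4 mod 5 is 4 (since 4·4 = 16 = 3·5 + 1), so t ≡ 4·4 = 16 ≡ 1 (mod 5).
    Then x = 35 + 39·1 = 74, valid modulo lcm(39, 5) = 195: x ≡ 74 (mod 195).
Verify: 74 mod 13 = 9 ✓, 74 mod 3 = 2 ✓, 74 mod 5 = 4 ✓.

x ≡ 74 (mod 195).


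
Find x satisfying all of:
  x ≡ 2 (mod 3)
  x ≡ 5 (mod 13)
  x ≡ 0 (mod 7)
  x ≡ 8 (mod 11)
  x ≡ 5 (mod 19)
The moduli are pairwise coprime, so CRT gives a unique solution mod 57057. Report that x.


Product of moduli M = 3 · 13 · 7 · 11 · 19 = 57057.
Merge one congruence at a time:
  Start: x ≡ 2 (mod 3).
  Combine with x ≡ 5 (mod 13); new modulus lcm = 39.
    Write x = 2 + 3·t and substitute into x ≡ 5 (mod 13): 3·t ≡ 5 − 2 = 3 (mod 13).
    The inverse of 3 mod 13 is 9 (since 3·9 = 27 = 2·13 + 1), so t ≡ 9·3 = 27 ≡ 1 (mod 13).
    Then x = 2 + 3·1 = 5, valid modulo lcm(3, 13) = 39: x ≡ 5 (mod 39).
  Combine with x ≡ 0 (mod 7); new modulus lcm = 273.
    Write x = 5 + 39·t and substitute into x ≡ 0 (mod 7): 39·t ≡ 0 − 5 = -5 (mod 7).
    Reduce coefficients mod 7: 4·t ≡ 2 (mod 7).
    The inverse of 4 mod 7 is 2 (since 4·2 = 8 = 1·7 + 1), so t ≡ 2·2 = 4 ≡ 4 (mod 7).
    Then x = 5 + 39·4 = 161, valid modulo lcm(39, 7) = 273: x ≡ 161 (mod 273).
  Combine with x ≡ 8 (mod 11); new modulus lcm = 3003.
    Write x = 161 + 273·t and substitute into x ≡ 8 (mod 11): 273·t ≡ 8 − 161 = -153 (mod 11).
    Reduce coefficients mod 11: 9·t ≡ 1 (mod 11).
    The inverse of 9 mod 11 is 5 (since 9·5 = 45 = 4·11 + 1), so t ≡ 5·1 = 5 ≡ 5 (mod 11).
    Then x = 161 + 273·5 = 1526, valid modulo lcm(273, 11) = 3003: x ≡ 1526 (mod 3003).
  Combine with x ≡ 5 (mod 19); new modulus lcm = 57057.
    Write x = 1526 + 3003·t and substitute into x ≡ 5 (mod 19): 3003·t ≡ 5 − 1526 = -1521 (mod 19).
    Reduce coefficients mod 19: 1·t ≡ 18 (mod 19).
    So t ≡ 18 (mod 19).
    Then x = 1526 + 3003·18 = 55580, valid modulo lcm(3003, 19) = 57057: x ≡ 55580 (mod 57057).
Verify against each original: 55580 mod 3 = 2, 55580 mod 13 = 5, 55580 mod 7 = 0, 55580 mod 11 = 8, 55580 mod 19 = 5.

x ≡ 55580 (mod 57057).


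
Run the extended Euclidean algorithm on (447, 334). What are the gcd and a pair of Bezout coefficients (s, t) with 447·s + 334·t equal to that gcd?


Euclidean algorithm on (447, 334) — divide until remainder is 0:
  447 = 1 · 334 + 113
  334 = 2 · 113 + 108
  113 = 1 · 108 + 5
  108 = 21 · 5 + 3
  5 = 1 · 3 + 2
  3 = 1 · 2 + 1
  2 = 2 · 1 + 0
gcd(447, 334) = 1.
Track Bezout coefficients alongside the remainders: start with r₀ = 447 = a·1 + b·0 (s = 1, t = 0) and r₁ = 334 = a·0 + b·1 (s = 0, t = 1); each new remainder r_{k+1} = r_{k-1} − q_k·r_k inherits s_{k+1} = s_{k-1} − q_k·s_k, t_{k+1} = t_{k-1} − q_k·t_k, so r_k = a·s_k + b·t_k at every step:
  q = 1: r = 113, s = 1 − 1·0 = 1, t = 0 − 1·1 = -1  (check: 447·1 + 334·(-1) = 113)
  q = 2: r = 108, s = 0 − 2·1 = -2, t = 1 − 2·(-1) = 3  (check: 447·(-2) + 334·3 = 108)
  q = 1: r = 5, s = 1 − 1·(-2) = 3, t = -1 − 1·3 = -4  (check: 447·3 + 334·(-4) = 5)
  q = 21: r = 3, s = -2 − 21·3 = -65, t = 3 − 21·(-4) = 87  (check: 447·(-65) + 334·87 = 3)
  q = 1: r = 2, s = 3 − 1·(-65) = 68, t = -4 − 1·87 = -91  (check: 447·68 + 334·(-91) = 2)
  q = 1: r = 1, s = -65 − 1·68 = -133, t = 87 − 1·(-91) = 178  (check: 447·(-133) + 334·178 = 1)
The row with r = 1 (the gcd) gives the Bezout coefficients s = -133, t = 178.
Result: 447 · (-133) + 334 · (178) = 1.

gcd(447, 334) = 1; s = -133, t = 178 (check: 447·(-133) + 334·178 = 1).


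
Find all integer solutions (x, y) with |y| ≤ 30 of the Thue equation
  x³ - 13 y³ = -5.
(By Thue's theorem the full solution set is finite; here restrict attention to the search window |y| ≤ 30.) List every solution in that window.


The equation is x³ - 13y³ = -5. For fixed y, x³ = 13·y³ − 5, so a solution requires the RHS to be a perfect cube.
Strategy: iterate y from -30 to 30, compute RHS = 13·y³ − 5, and check whether it is a (positive or negative) perfect cube.
Check small values of y:
  y = 0: RHS = -5 is not a perfect cube.
  y = 1: RHS = 8 = (2)³ ⇒ x = 2 works.
  y = -1: RHS = -18 is not a perfect cube.
  y = 2: RHS = 99 is not a perfect cube.
  y = -2: RHS = -109 is not a perfect cube.
  y = 3: RHS = 346 is not a perfect cube.
  y = -3: RHS = -356 is not a perfect cube.
Continuing the search up to |y| = 30 finds no further solutions beyond those listed.
Collected solutions: (2, 1).

Solutions (with |y| ≤ 30): (2, 1).


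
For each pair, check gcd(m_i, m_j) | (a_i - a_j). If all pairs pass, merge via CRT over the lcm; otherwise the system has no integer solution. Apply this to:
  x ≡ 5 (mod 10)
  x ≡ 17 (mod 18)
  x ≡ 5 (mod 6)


Moduli 10, 18, 6 are not pairwise coprime, so CRT works modulo lcm(m_i) when all pairwise compatibility conditions hold.
Pairwise compatibility: gcd(m_i, m_j) must divide a_i - a_j for every pair.
Merge one congruence at a time:
  Start: x ≡ 5 (mod 10).
  Combine with x ≡ 17 (mod 18): gcd(10, 18) = 2; 17 - 5 = 12, which IS divisible by 2, so compatible.
    Write x = 5 + 10·t and substitute into x ≡ 17 (mod 18): 10·t ≡ 17 − 5 = 12 (mod 18).
    Divide the congruence (and modulus) by g = 2: 5·t ≡ 6 (mod 9).
    The inverse of 5 mod 9 is 2 (since 5·2 = 10 = 1·9 + 1), so t ≡ 2·6 = 12 ≡ 3 (mod 9).
    Then x = 5 + 10·3 = 35, valid modulo lcm(10, 18) = 90: x ≡ 35 (mod 90).
  Combine with x ≡ 5 (mod 6): gcd(90, 6) = 6; 5 - 35 = -30, which IS divisible by 6, so compatible.
    Write x = 35 + 90·t and substitute into x ≡ 5 (mod 6): 90·t ≡ 5 − 35 = -30 (mod 6).
    Divide the congruence (and modulus) by g = 6: 15·t ≡ -5 (mod 1).
    Modulo 1 every t works; take t = 0.
    Then x = 35 + 90·0 = 35, valid modulo lcm(90, 6) = 90: x ≡ 35 (mod 90).
Verify: 35 mod 10 = 5, 35 mod 18 = 17, 35 mod 6 = 5.

x ≡ 35 (mod 90).


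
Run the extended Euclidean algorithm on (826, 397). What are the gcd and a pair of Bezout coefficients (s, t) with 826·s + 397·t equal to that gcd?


Euclidean algorithm on (826, 397) — divide until remainder is 0:
  826 = 2 · 397 + 32
  397 = 12 · 32 + 13
  32 = 2 · 13 + 6
  13 = 2 · 6 + 1
  6 = 6 · 1 + 0
gcd(826, 397) = 1.
Track Bezout coefficients alongside the remainders: start with r₀ = 826 = a·1 + b·0 (s = 1, t = 0) and r₁ = 397 = a·0 + b·1 (s = 0, t = 1); each new remainder r_{k+1} = r_{k-1} − q_k·r_k inherits s_{k+1} = s_{k-1} − q_k·s_k, t_{k+1} = t_{k-1} − q_k·t_k, so r_k = a·s_k + b·t_k at every step:
  q = 2: r = 32, s = 1 − 2·0 = 1, t = 0 − 2·1 = -2  (check: 826·1 + 397·(-2) = 32)
  q = 12: r = 13, s = 0 − 12·1 = -12, t = 1 − 12·(-2) = 25  (check: 826·(-12) + 397·25 = 13)
  q = 2: r = 6, s = 1 − 2·(-12) = 25, t = -2 − 2·25 = -52  (check: 826·25 + 397·(-52) = 6)
  q = 2: r = 1, s = -12 − 2·25 = -62, t = 25 − 2·(-52) = 129  (check: 826·(-62) + 397·129 = 1)
The row with r = 1 (the gcd) gives the Bezout coefficients s = -62, t = 129.
Result: 826 · (-62) + 397 · (129) = 1.

gcd(826, 397) = 1; s = -62, t = 129 (check: 826·(-62) + 397·129 = 1).


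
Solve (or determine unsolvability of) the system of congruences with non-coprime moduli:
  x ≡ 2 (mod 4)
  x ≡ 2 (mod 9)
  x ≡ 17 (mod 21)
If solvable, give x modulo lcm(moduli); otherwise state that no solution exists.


Moduli 4, 9, 21 are not pairwise coprime, so CRT works modulo lcm(m_i) when all pairwise compatibility conditions hold.
Pairwise compatibility: gcd(m_i, m_j) must divide a_i - a_j for every pair.
Merge one congruence at a time:
  Start: x ≡ 2 (mod 4).
  Combine with x ≡ 2 (mod 9): gcd(4, 9) = 1; 2 - 2 = 0, which IS divisible by 1, so compatible.
    Write x = 2 + 4·t and substitute into x ≡ 2 (mod 9): 4·t ≡ 2 − 2 = 0 (mod 9).
    The inverse of 4 mod 9 is 7 (since 4·7 = 28 = 3·9 + 1), so t ≡ 7·0 = 0 ≡ 0 (mod 9).
    Then x = 2 + 4·0 = 2, valid modulo lcm(4, 9) = 36: x ≡ 2 (mod 36).
  Combine with x ≡ 17 (mod 21): gcd(36, 21) = 3; 17 - 2 = 15, which IS divisible by 3, so compatible.
    Write x = 2 + 36·t and substitute into x ≡ 17 (mod 21): 36·t ≡ 17 − 2 = 15 (mod 21).
    Divide the congruence (and modulus) by g = 3: 12·t ≡ 5 (mod 7).
    Reduce coefficients mod 7: 5·t ≡ 5 (mod 7).
    The inverse of 5 mod 7 is 3 (since 5·3 = 15 = 2·7 + 1), so t ≡ 3·5 = 15 ≡ 1 (mod 7).
    Then x = 2 + 36·1 = 38, valid modulo lcm(36, 21) = 252: x ≡ 38 (mod 252).
Verify: 38 mod 4 = 2, 38 mod 9 = 2, 38 mod 21 = 17.

x ≡ 38 (mod 252).


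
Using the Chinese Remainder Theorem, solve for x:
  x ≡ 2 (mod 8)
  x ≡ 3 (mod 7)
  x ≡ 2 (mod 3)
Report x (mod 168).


Moduli 8, 7, 3 are pairwise coprime; by CRT there is a unique solution modulo M = 8 · 7 · 3 = 168.
Solve pairwise, accumulating the modulus:
  Start with x ≡ 2 (mod 8).
  Combine with x ≡ 3 (mod 7): since gcd(8, 7) = 1, we get a unique residue mod 56.
    Write x = 2 + 8·t and substitute into x ≡ 3 (mod 7): 8·t ≡ 3 − 2 = 1 (mod 7).
    Reduce coefficients mod 7: 1·t ≡ 1 (mod 7).
    So t ≡ 1 (mod 7).
    Then x = 2 + 8·1 = 10, valid modulo lcm(8, 7) = 56: x ≡ 10 (mod 56).
  Combine with x ≡ 2 (mod 3): since gcd(56, 3) = 1, we get a unique residue mod 168.
    Write x = 10 + 56·t and substitute into x ≡ 2 (mod 3): 56·t ≡ 2 − 10 = -8 (mod 3).
    Reduce coefficients mod 3: 2·t ≡ 1 (mod 3).
    The inverse of 2 mod 3 is 2 (since 2·2 = 4 = 1·3 + 1), so t ≡ 2·1 = 2 ≡ 2 (mod 3).
    Then x = 10 + 56·2 = 122, valid modulo lcm(56, 3) = 168: x ≡ 122 (mod 168).
Verify: 122 mod 8 = 2 ✓, 122 mod 7 = 3 ✓, 122 mod 3 = 2 ✓.

x ≡ 122 (mod 168).


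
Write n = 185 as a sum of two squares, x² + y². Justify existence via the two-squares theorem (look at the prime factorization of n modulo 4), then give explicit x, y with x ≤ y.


Step 1: Factor n = 185 = 5 · 37.
Step 2: Check the mod-4 condition on each prime factor: 5 ≡ 1 (mod 4), exponent 1; 37 ≡ 1 (mod 4), exponent 1.
All primes ≡ 3 (mod 4) appear to even exponent (or don't appear), so by the two-squares theorem n IS expressible as a sum of two squares.
Step 3: Build a representation. Here n = 5 · 37 is a product of primes ≡ 1 (mod 4). Each prime p ≡ 1 (mod 4) is itself a sum of two squares; find a² by testing p − a² for a perfect square:
  5: 5 − 1² = 4 = 2² ⇒ 5 = 1² + 2².
  37: 37 − 1² = 36 = 6² ⇒ 37 = 1² + 6².
  Combine using the Brahmagupta–Fibonacci identity (a² + b²)(c² + d²) = (ac − bd)² + (ad + bc)² = (ac + bd)² + (ad − bc)²:
  5 · 37 = 185: from (1² + 2²)(1² + 6²), take (1·1 − 2·6, 1·6 + 2·1) = (1 − 12, 6 + 2) = (-11, 8); dropping signs (only squares matter) gives (11, 8); check 11² + 8² = 121 + 64 = 185 ✓.
Step 4: Order so x ≤ y and verify: 8² + 11² = 64 + 121 = 185 = n. ✓

n = 185 = 8² + 11² (one valid representation with x ≤ y).


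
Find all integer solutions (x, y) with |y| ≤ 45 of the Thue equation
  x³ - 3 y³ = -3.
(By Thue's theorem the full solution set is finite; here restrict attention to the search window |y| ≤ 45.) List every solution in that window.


The equation is x³ - 3y³ = -3. For fixed y, x³ = 3·y³ − 3, so a solution requires the RHS to be a perfect cube.
Strategy: iterate y from -45 to 45, compute RHS = 3·y³ − 3, and check whether it is a (positive or negative) perfect cube.
Check small values of y:
  y = 0: RHS = -3 is not a perfect cube.
  y = 1: RHS = 0 = (0)³ ⇒ x = 0 works.
  y = -1: RHS = -6 is not a perfect cube.
  y = 2: RHS = 21 is not a perfect cube.
  y = -2: RHS = -27 = (-3)³ ⇒ x = -3 works.
  y = 3: RHS = 78 is not a perfect cube.
  y = -3: RHS = -84 is not a perfect cube.
Continuing the search up to |y| = 45 finds no further solutions beyond those listed.
Collected solutions: (0, 1), (-3, -2).

Solutions (with |y| ≤ 45): (0, 1), (-3, -2).


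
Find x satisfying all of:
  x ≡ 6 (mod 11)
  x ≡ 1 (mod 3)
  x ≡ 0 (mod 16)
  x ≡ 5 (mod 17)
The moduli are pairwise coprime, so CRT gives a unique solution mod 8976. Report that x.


Product of moduli M = 11 · 3 · 16 · 17 = 8976.
Merge one congruence at a time:
  Start: x ≡ 6 (mod 11).
  Combine with x ≡ 1 (mod 3); new modulus lcm = 33.
    Write x = 6 + 11·t and substitute into x ≡ 1 (mod 3): 11·t ≡ 1 − 6 = -5 (mod 3).
    Reduce coefficients mod 3: 2·t ≡ 1 (mod 3).
    The inverse of 2 mod 3 is 2 (since 2·2 = 4 = 1·3 + 1), so t ≡ 2·1 = 2 ≡ 2 (mod 3).
    Then x = 6 + 11·2 = 28, valid modulo lcm(11, 3) = 33: x ≡ 28 (mod 33).
  Combine with x ≡ 0 (mod 16); new modulus lcm = 528.
    Write x = 28 + 33·t and substitute into x ≡ 0 (mod 16): 33·t ≡ 0 − 28 = -28 (mod 16).
    Reduce coefficients mod 16: 1·t ≡ 4 (mod 16).
    So t ≡ 4 (mod 16).
    Then x = 28 + 33·4 = 160, valid modulo lcm(33, 16) = 528: x ≡ 160 (mod 528).
  Combine with x ≡ 5 (mod 17); new modulus lcm = 8976.
    Write x = 160 + 528·t and substitute into x ≡ 5 (mod 17): 528·t ≡ 5 − 160 = -155 (mod 17).
    Reduce coefficients mod 17: 1·t ≡ 15 (mod 17).
    So t ≡ 15 (mod 17).
    Then x = 160 + 528·15 = 8080, valid modulo lcm(528, 17) = 8976: x ≡ 8080 (mod 8976).
Verify against each original: 8080 mod 11 = 6, 8080 mod 3 = 1, 8080 mod 16 = 0, 8080 mod 17 = 5.

x ≡ 8080 (mod 8976).


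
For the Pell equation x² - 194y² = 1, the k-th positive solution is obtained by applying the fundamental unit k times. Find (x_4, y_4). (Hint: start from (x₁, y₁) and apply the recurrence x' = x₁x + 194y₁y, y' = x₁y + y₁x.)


Step 1: Find the fundamental solution (x₁, y₁) of x² - 194y² = 1.
  Expand √194 as a continued fraction. a₀ = ⌊√194⌋ = 13; iterate m_{k+1} = d_k·a_k − m_k, d_{k+1} = (194 − m_{k+1}²)/d_k, a_{k+1} = ⌊(a₀ + m_{k+1})/d_{k+1}⌋ (starting m₀ = 0, d₀ = 1), with convergents p_k = a_k·p_{k-1} + p_{k-2}, q_k = a_k·q_{k-1} + q_{k-2} (p₋₁ = 1, q₋₁ = 0):
  k = 0: a₀ = 13; p₀/q₀ = 13/1; p₀² − 194·q₀² = 169 − 194 = -25.
  k = 1: m = 13, d = 25, a = ⌊(13 + 13)/25⌋ = 1; p/q = (1·13 + 1)/(1·1 + 0) = 14/1; p² − 194·q² = 196 − 194 = 2.
  k = 2: m = 12, d = 2, a = ⌊(13 + 12)/2⌋ = 12; p/q = (12·14 + 13)/(12·1 + 1) = 181/13; p² − 194·q² = 32761 − 32786 = -25.
  k = 3: m = 12, d = 25, a = ⌊(13 + 12)/25⌋ = 1; p/q = (1·181 + 14)/(1·13 + 1) = 195/14; p² − 194·q² = 38025 − 38024 = 1.
  The first convergent with p² − 194·q² = 1 gives the fundamental solution (x₁, y₁) = (195, 14).
Step 2: Apply the recurrence (x_{n+1}, y_{n+1}) = (x₁x_n + 194y₁y_n, x₁y_n + y₁x_n) repeatedly.
  From (x_1, y_1) = (195, 14): x_2 = 195·195 + 194·14·14 = 76049; y_2 = 195·14 + 14·195 = 5460.
  From (x_2, y_2) = (76049, 5460): x_3 = 195·76049 + 194·14·5460 = 29658915; y_3 = 195·5460 + 14·76049 = 2129386.
  From (x_3, y_3) = (29658915, 2129386): x_4 = 195·29658915 + 194·14·2129386 = 11566900801; y_4 = 195·2129386 + 14·29658915 = 830455080.
Step 3: Verify x_4² - 194·y_4² = 133793194140174441601 - 133793194140174441600 = 1 (should be 1). ✓

(x_1, y_1) = (195, 14); (x_4, y_4) = (11566900801, 830455080).


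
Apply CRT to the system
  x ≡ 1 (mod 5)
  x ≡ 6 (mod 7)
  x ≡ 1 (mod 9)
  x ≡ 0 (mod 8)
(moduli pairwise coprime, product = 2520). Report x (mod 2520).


Product of moduli M = 5 · 7 · 9 · 8 = 2520.
Merge one congruence at a time:
  Start: x ≡ 1 (mod 5).
  Combine with x ≡ 6 (mod 7); new modulus lcm = 35.
    Write x = 1 + 5·t and substitute into x ≡ 6 (mod 7): 5·t ≡ 6 − 1 = 5 (mod 7).
    The inverse of 5 mod 7 is 3 (since 5·3 = 15 = 2·7 + 1), so t ≡ 3·5 = 15 ≡ 1 (mod 7).
    Then x = 1 + 5·1 = 6, valid modulo lcm(5, 7) = 35: x ≡ 6 (mod 35).
  Combine with x ≡ 1 (mod 9); new modulus lcm = 315.
    Write x = 6 + 35·t and substitute into x ≡ 1 (mod 9): 35·t ≡ 1 − 6 = -5 (mod 9).
    Reduce coefficients mod 9: 8·t ≡ 4 (mod 9).
    The inverse of 8 mod 9 is 8 (since 8·8 = 64 = 7·9 + 1), so t ≡ 8·4 = 32 ≡ 5 (mod 9).
    Then x = 6 + 35·5 = 181, valid modulo lcm(35, 9) = 315: x ≡ 181 (mod 315).
  Combine with x ≡ 0 (mod 8); new modulus lcm = 2520.
    Write x = 181 + 315·t and substitute into x ≡ 0 (mod 8): 315·t ≡ 0 − 181 = -181 (mod 8).
    Reduce coefficients mod 8: 3·t ≡ 3 (mod 8).
    The inverse of 3 mod 8 is 3 (since 3·3 = 9 = 1·8 + 1), so t ≡ 3·3 = 9 ≡ 1 (mod 8).
    Then x = 181 + 315·1 = 496, valid modulo lcm(315, 8) = 2520: x ≡ 496 (mod 2520).
Verify against each original: 496 mod 5 = 1, 496 mod 7 = 6, 496 mod 9 = 1, 496 mod 8 = 0.

x ≡ 496 (mod 2520).


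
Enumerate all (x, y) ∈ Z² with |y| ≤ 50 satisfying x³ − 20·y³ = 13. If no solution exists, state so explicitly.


The equation is x³ - 20y³ = 13. For fixed y, x³ = 20·y³ + 13, so a solution requires the RHS to be a perfect cube.
Strategy: iterate y from -50 to 50, compute RHS = 20·y³ + 13, and check whether it is a (positive or negative) perfect cube.
Check small values of y:
  y = 0: RHS = 13 is not a perfect cube.
  y = 1: RHS = 33 is not a perfect cube.
  y = -1: RHS = -7 is not a perfect cube.
  y = 2: RHS = 173 is not a perfect cube.
  y = -2: RHS = -147 is not a perfect cube.
  y = 3: RHS = 553 is not a perfect cube.
  y = -3: RHS = -527 is not a perfect cube.
Continuing the search up to |y| = 50 finds no solutions either.
No (x, y) in the scanned range satisfies the equation.

No integer solutions with |y| ≤ 50.


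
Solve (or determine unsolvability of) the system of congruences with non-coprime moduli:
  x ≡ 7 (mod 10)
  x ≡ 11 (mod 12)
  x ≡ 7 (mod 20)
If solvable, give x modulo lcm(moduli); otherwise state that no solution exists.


Moduli 10, 12, 20 are not pairwise coprime, so CRT works modulo lcm(m_i) when all pairwise compatibility conditions hold.
Pairwise compatibility: gcd(m_i, m_j) must divide a_i - a_j for every pair.
Merge one congruence at a time:
  Start: x ≡ 7 (mod 10).
  Combine with x ≡ 11 (mod 12): gcd(10, 12) = 2; 11 - 7 = 4, which IS divisible by 2, so compatible.
    Write x = 7 + 10·t and substitute into x ≡ 11 (mod 12): 10·t ≡ 11 − 7 = 4 (mod 12).
    Divide the congruence (and modulus) by g = 2: 5·t ≡ 2 (mod 6).
    The inverse of 5 mod 6 is 5 (since 5·5 = 25 = 4·6 + 1), so t ≡ 5·2 = 10 ≡ 4 (mod 6).
    Then x = 7 + 10·4 = 47, valid modulo lcm(10, 12) = 60: x ≡ 47 (mod 60).
  Combine with x ≡ 7 (mod 20): gcd(60, 20) = 20; 7 - 47 = -40, which IS divisible by 20, so compatible.
    Write x = 47 + 60·t and substitute into x ≡ 7 (mod 20): 60·t ≡ 7 − 47 = -40 (mod 20).
    Divide the congruence (and modulus) by g = 20: 3·t ≡ -2 (mod 1).
    Modulo 1 every t works; take t = 0.
    Then x = 47 + 60·0 = 47, valid modulo lcm(60, 20) = 60: x ≡ 47 (mod 60).
Verify: 47 mod 10 = 7, 47 mod 12 = 11, 47 mod 20 = 7.

x ≡ 47 (mod 60).


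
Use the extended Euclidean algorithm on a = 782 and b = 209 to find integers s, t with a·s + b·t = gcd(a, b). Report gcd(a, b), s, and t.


Euclidean algorithm on (782, 209) — divide until remainder is 0:
  782 = 3 · 209 + 155
  209 = 1 · 155 + 54
  155 = 2 · 54 + 47
  54 = 1 · 47 + 7
  47 = 6 · 7 + 5
  7 = 1 · 5 + 2
  5 = 2 · 2 + 1
  2 = 2 · 1 + 0
gcd(782, 209) = 1.
Track Bezout coefficients alongside the remainders: start with r₀ = 782 = a·1 + b·0 (s = 1, t = 0) and r₁ = 209 = a·0 + b·1 (s = 0, t = 1); each new remainder r_{k+1} = r_{k-1} − q_k·r_k inherits s_{k+1} = s_{k-1} − q_k·s_k, t_{k+1} = t_{k-1} − q_k·t_k, so r_k = a·s_k + b·t_k at every step:
  q = 3: r = 155, s = 1 − 3·0 = 1, t = 0 − 3·1 = -3  (check: 782·1 + 209·(-3) = 155)
  q = 1: r = 54, s = 0 − 1·1 = -1, t = 1 − 1·(-3) = 4  (check: 782·(-1) + 209·4 = 54)
  q = 2: r = 47, s = 1 − 2·(-1) = 3, t = -3 − 2·4 = -11  (check: 782·3 + 209·(-11) = 47)
  q = 1: r = 7, s = -1 − 1·3 = -4, t = 4 − 1·(-11) = 15  (check: 782·(-4) + 209·15 = 7)
  q = 6: r = 5, s = 3 − 6·(-4) = 27, t = -11 − 6·15 = -101  (check: 782·27 + 209·(-101) = 5)
  q = 1: r = 2, s = -4 − 1·27 = -31, t = 15 − 1·(-101) = 116  (check: 782·(-31) + 209·116 = 2)
  q = 2: r = 1, s = 27 − 2·(-31) = 89, t = -101 − 2·116 = -333  (check: 782·89 + 209·(-333) = 1)
The row with r = 1 (the gcd) gives the Bezout coefficients s = 89, t = -333.
Result: 782 · (89) + 209 · (-333) = 1.

gcd(782, 209) = 1; s = 89, t = -333 (check: 782·89 + 209·(-333) = 1).


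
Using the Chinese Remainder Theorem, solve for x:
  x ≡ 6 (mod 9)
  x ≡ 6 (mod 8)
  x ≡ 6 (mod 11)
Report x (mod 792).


Moduli 9, 8, 11 are pairwise coprime; by CRT there is a unique solution modulo M = 9 · 8 · 11 = 792.
Solve pairwise, accumulating the modulus:
  Start with x ≡ 6 (mod 9).
  Combine with x ≡ 6 (mod 8): since gcd(9, 8) = 1, we get a unique residue mod 72.
    Write x = 6 + 9·t and substitute into x ≡ 6 (mod 8): 9·t ≡ 6 − 6 = 0 (mod 8).
    Reduce coefficients mod 8: 1·t ≡ 0 (mod 8).
    So t ≡ 0 (mod 8).
    Then x = 6 + 9·0 = 6, valid modulo lcm(9, 8) = 72: x ≡ 6 (mod 72).
  Combine with x ≡ 6 (mod 11): since gcd(72, 11) = 1, we get a unique residue mod 792.
    Write x = 6 + 72·t and substitute into x ≡ 6 (mod 11): 72·t ≡ 6 − 6 = 0 (mod 11).
    Reduce coefficients mod 11: 6·t ≡ 0 (mod 11).
    The inverse of 6 mod 11 is 2 (since 6·2 = 12 = 1·11 + 1), so t ≡ 2·0 = 0 ≡ 0 (mod 11).
    Then x = 6 + 72·0 = 6, valid modulo lcm(72, 11) = 792: x ≡ 6 (mod 792).
Verify: 6 mod 9 = 6 ✓, 6 mod 8 = 6 ✓, 6 mod 11 = 6 ✓.

x ≡ 6 (mod 792).


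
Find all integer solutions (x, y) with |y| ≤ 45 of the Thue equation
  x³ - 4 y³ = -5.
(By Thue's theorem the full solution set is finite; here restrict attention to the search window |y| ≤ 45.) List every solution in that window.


The equation is x³ - 4y³ = -5. For fixed y, x³ = 4·y³ − 5, so a solution requires the RHS to be a perfect cube.
Strategy: iterate y from -45 to 45, compute RHS = 4·y³ − 5, and check whether it is a (positive or negative) perfect cube.
Check small values of y:
  y = 0: RHS = -5 is not a perfect cube.
  y = 1: RHS = -1 = (-1)³ ⇒ x = -1 works.
  y = -1: RHS = -9 is not a perfect cube.
  y = 2: RHS = 27 = (3)³ ⇒ x = 3 works.
  y = -2: RHS = -37 is not a perfect cube.
  y = 3: RHS = 103 is not a perfect cube.
  y = -3: RHS = -113 is not a perfect cube.
Continuing the search up to |y| = 45 finds no further solutions beyond those listed.
Collected solutions: (-1, 1), (3, 2).

Solutions (with |y| ≤ 45): (-1, 1), (3, 2).


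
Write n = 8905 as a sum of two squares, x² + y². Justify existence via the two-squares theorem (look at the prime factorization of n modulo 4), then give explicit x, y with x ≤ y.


Step 1: Factor n = 8905 = 5 · 13 · 137.
Step 2: Check the mod-4 condition on each prime factor: 5 ≡ 1 (mod 4), exponent 1; 13 ≡ 1 (mod 4), exponent 1; 137 ≡ 1 (mod 4), exponent 1.
All primes ≡ 3 (mod 4) appear to even exponent (or don't appear), so by the two-squares theorem n IS expressible as a sum of two squares.
Step 3: Build a representation. Here n = 5 · 13 · 137 is a product of primes ≡ 1 (mod 4). Each prime p ≡ 1 (mod 4) is itself a sum of two squares; find a² by testing p − a² for a perfect square:
  5: 5 − 1² = 4 = 2² ⇒ 5 = 1² + 2².
  13: 13 − 1² = 12, 13 − 2² = 9 = 3² ⇒ 13 = 2² + 3².
  137: 137 − 1² = 136, 137 − 2² = 133, 137 − 3² = 128, 137 − 4² = 121 = 11² ⇒ 137 = 4² + 11².
  Combine using the Brahmagupta–Fibonacci identity (a² + b²)(c² + d²) = (ac − bd)² + (ad + bc)² = (ac + bd)² + (ad − bc)²:
  5 · 13 = 65: from (1² + 2²)(2² + 3²), take (1·2 − 2·3, 1·3 + 2·2) = (2 − 6, 3 + 4) = (-4, 7); dropping signs (only squares matter) gives (4, 7); check 4² + 7² = 16 + 49 = 65 ✓.
  65 · 137 = 8905: from (4² + 7²)(4² + 11²), take (4·4 − 7·11, 4·11 + 7·4) = (16 − 77, 44 + 28) = (-61, 72); dropping signs (only squares matter) gives (61, 72); check 61² + 72² = 3721 + 5184 = 8905 ✓.
Step 4: Order so x ≤ y and verify: 61² + 72² = 3721 + 5184 = 8905 = n. ✓

n = 8905 = 61² + 72² (one valid representation with x ≤ y).
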